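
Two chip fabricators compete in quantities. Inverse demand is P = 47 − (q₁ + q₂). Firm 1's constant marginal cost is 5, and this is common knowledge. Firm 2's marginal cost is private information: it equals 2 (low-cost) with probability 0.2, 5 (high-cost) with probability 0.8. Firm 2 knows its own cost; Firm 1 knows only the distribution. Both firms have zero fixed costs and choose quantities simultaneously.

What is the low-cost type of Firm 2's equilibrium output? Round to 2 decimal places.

15.60

Firm 2 with cost c maximizes (47 − (q₁+q₂) − c)·q₂, giving q₂(c) = (47 − c − q₁)/2.
E[c₂] = 0.2·2 + 0.8·5 = 4.4
Firm 1's FOC against E[q₂] yields q₁ = (47 − 2·5 + E[c₂])/3 = (47 − 10 + 4.4)/3 = 13.8.
q₂(low-cost) = (47 − 2 − 13.8)/2 = 15.6.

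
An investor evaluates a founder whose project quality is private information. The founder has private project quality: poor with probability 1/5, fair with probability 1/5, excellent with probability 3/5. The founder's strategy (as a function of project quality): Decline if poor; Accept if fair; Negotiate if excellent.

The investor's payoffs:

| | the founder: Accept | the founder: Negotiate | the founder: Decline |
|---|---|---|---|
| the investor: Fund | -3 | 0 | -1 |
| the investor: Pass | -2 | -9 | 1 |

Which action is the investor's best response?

Compute the investor's expected payoff for each action, taking the expectation over the founder's type.
E[Fund] = 1/5·(-1) + 1/5·(-3) + 3/5·(0) = -4/5
E[Pass] = 1/5·(1) + 1/5·(-2) + 3/5·(-9) = -28/5
Best response: Fund (-4/5 is the largest).

Fund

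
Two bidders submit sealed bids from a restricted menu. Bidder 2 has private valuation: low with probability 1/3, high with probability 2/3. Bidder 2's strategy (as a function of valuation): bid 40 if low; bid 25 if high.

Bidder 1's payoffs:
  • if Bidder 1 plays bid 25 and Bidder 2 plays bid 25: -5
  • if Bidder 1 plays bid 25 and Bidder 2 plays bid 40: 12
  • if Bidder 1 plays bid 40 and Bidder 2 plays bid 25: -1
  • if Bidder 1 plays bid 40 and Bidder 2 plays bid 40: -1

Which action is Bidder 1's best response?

bid 25

Compute Bidder 1's expected payoff for each action, taking the expectation over Bidder 2's type.
E[bid 25] = 1/3·(12) + 2/3·(-5) = 2/3
E[bid 40] = 1/3·(-1) + 2/3·(-1) = -1
Best response: bid 25 (2/3 is the largest).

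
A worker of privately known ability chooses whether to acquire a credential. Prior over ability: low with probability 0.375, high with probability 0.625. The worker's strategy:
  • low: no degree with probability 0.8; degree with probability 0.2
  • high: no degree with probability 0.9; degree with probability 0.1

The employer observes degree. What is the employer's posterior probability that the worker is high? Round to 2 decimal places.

P(degree) = 0.375·0.2 + 0.625·0.1 = 0.1375
P(high | degree) = (0.625·0.1) / 0.1375 = 0.0625 / 0.1375 = 0.454545

0.45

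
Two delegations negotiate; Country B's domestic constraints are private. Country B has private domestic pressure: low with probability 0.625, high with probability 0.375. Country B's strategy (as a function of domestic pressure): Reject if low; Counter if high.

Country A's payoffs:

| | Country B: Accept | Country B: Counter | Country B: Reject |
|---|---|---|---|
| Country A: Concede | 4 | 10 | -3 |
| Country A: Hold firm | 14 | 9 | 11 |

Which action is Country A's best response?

E[Concede] = 0.625·(-3) + 0.375·(10) = 1.875
E[Hold firm] = 0.625·(11) + 0.375·(9) = 10.25
Best response: Hold firm (10.25 is the largest).

Hold firm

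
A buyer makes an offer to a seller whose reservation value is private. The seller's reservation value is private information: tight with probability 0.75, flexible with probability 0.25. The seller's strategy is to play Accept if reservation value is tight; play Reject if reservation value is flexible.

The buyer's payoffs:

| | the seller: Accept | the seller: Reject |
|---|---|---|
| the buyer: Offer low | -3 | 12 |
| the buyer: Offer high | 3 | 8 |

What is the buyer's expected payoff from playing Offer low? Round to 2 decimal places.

0.75

E[Offer low] = 0.75·(-3) + 0.25·12 = (-2.25) + 3 = 0.75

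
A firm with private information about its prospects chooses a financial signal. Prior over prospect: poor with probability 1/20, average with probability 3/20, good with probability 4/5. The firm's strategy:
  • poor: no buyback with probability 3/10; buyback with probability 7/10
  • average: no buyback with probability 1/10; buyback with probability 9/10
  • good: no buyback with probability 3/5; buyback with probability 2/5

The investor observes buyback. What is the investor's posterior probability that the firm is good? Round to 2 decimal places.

0.65

P(buyback) = (1/20)·(7/10) + (3/20)·(9/10) + (4/5)·(2/5) = 49/100
P(good | buyback) = ((4/5)·(2/5)) / (49/100) = (8/25) / (49/100) = 32/49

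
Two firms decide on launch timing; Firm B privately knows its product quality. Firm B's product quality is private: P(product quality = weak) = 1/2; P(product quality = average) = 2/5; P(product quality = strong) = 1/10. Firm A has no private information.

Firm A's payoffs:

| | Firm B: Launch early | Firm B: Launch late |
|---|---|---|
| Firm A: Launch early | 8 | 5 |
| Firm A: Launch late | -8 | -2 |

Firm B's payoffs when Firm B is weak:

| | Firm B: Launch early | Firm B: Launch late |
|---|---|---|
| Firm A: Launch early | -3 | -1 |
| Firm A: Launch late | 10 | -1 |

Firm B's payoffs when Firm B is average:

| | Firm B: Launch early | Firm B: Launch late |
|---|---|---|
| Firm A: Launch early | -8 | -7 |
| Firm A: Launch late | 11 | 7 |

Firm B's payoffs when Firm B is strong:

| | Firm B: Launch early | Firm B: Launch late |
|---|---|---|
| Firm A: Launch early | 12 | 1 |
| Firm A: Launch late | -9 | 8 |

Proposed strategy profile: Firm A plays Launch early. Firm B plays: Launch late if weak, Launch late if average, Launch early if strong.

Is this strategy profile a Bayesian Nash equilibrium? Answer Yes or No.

Firm A plays Launch early: E[Launch early] = 1/2·(5) + 2/5·(5) + 1/10·(8) = 53/10; E[Launch late] = -13/5. Best-responding. ✓
Firm B (product quality weak), facing Launch early: Launch early gives -3, Launch late gives -1. Proposed Launch late is best. ✓
Firm B (product quality average), facing Launch early: Launch early gives -8, Launch late gives -7. Proposed Launch late is best. ✓
Firm B (product quality strong), facing Launch early: Launch early gives 12, Launch late gives 1. Proposed Launch early is best. ✓

Yes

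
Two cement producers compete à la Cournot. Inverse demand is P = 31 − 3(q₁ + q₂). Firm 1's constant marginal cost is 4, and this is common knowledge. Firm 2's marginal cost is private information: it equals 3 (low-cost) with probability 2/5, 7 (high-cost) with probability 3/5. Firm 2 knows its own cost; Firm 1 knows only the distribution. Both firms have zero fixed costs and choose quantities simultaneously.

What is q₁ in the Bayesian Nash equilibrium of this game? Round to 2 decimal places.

Type-c best response for Firm 2: q₂(c) = (31 − c)/6 − q₁/2.
Firm 1 maximizes expected profit; its first-order condition is 31 − 6q₁ − 3E[q₂] − 4 = 0.
Substituting E[q₂] and solving: E[c₂] = 5.4, so q₁ = (31 − 2·4 + 5.4)/9 = 3.15556.

3.16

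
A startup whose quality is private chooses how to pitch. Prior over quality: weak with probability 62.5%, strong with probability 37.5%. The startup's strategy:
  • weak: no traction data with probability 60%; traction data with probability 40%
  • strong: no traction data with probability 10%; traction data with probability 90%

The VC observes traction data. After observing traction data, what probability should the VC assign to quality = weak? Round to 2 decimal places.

0.43

Apply Bayes' rule using the sender's strategy as the likelihood.
P(traction data) = 0.625·0.4 + 0.375·0.9 = 0.5875
P(weak | traction data) = (0.625·0.4) / 0.5875 = 0.25 / 0.5875 = 0.425532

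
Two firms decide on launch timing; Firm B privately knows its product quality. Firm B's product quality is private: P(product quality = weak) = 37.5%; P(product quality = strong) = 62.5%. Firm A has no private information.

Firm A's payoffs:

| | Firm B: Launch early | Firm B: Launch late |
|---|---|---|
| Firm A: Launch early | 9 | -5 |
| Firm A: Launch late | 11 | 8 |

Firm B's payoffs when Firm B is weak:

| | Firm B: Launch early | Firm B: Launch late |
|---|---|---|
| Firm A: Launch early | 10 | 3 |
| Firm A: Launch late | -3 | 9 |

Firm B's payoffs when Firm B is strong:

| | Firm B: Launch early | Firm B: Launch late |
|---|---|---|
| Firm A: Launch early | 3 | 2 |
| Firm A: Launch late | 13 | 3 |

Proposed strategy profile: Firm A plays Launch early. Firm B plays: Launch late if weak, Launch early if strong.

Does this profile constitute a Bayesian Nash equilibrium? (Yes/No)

Firm A plays Launch early: E[Launch early] = 0.375·(-5) + 0.625·(9) = 3.75; E[Launch late] = 9.875. Not best-responding. ✗
Firm B (product quality weak), facing Launch early: Launch early gives 10, Launch late gives 3. Proposed Launch late is not best — profitable deviation exists. ✗
Firm B (product quality strong), facing Launch early: Launch early gives 3, Launch late gives 2. Proposed Launch early is best. ✓

No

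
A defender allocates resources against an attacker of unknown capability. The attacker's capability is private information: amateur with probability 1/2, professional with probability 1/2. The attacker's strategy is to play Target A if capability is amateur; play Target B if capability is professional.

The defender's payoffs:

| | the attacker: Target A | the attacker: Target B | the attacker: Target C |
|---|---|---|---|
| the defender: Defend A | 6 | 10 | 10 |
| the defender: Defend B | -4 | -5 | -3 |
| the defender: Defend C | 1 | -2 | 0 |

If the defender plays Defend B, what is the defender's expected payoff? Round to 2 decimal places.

Take the expectation over the attacker's capability, weighting each type's action by its prior probability.
E[Defend B] = 1/2·(-4) + 1/2·(-5) = (-2) + (-5/2) = -9/2

-4.50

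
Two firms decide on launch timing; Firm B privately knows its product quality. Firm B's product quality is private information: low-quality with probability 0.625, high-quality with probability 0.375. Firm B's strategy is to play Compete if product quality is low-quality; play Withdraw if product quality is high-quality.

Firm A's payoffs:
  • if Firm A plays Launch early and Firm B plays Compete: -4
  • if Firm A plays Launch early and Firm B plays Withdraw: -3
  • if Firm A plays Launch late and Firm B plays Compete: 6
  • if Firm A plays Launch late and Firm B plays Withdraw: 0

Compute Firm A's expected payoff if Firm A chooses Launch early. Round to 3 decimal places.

-3.625

E[Launch early] = 0.625·(-4) + 0.375·(-3) = (-2.5) + (-1.125) = -3.625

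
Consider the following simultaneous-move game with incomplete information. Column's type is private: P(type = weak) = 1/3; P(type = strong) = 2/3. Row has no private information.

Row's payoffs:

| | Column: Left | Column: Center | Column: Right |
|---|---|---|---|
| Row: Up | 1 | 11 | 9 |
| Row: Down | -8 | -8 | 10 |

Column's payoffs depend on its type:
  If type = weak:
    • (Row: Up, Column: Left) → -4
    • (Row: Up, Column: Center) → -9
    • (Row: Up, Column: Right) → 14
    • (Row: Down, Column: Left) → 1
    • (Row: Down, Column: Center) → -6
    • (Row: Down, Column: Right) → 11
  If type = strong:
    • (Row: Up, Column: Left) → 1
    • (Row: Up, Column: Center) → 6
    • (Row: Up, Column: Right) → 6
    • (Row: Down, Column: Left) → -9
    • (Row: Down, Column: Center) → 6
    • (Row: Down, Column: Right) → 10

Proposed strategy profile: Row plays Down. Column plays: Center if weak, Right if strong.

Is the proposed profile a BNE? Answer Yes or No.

No

Row plays Down: E[Down] = 1/3·(-8) + 2/3·(10) = 4; E[Up] = 29/3. Not best-responding. ✗
Column (type weak), facing Down: Left gives 1, Center gives -6, Right gives 11. Proposed Center is not best — profitable deviation exists. ✗
Column (type strong), facing Down: Left gives -9, Center gives 6, Right gives 10. Proposed Right is best. ✓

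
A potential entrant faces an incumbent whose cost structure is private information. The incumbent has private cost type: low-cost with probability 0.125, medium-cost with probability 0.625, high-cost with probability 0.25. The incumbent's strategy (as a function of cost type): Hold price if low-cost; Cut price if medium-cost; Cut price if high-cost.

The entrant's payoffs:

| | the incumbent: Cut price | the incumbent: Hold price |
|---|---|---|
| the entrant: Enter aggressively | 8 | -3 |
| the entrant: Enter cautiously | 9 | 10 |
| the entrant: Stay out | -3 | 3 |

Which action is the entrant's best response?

Compute the entrant's expected payoff for each action, taking the expectation over the incumbent's type.
E[Enter aggressively] = 0.125·(-3) + 0.625·(8) + 0.25·(8) = 6.625
E[Enter cautiously] = 0.125·(10) + 0.625·(9) + 0.25·(9) = 9.125
E[Stay out] = 0.125·(3) + 0.625·(-3) + 0.25·(-3) = -2.25
Best response: Enter cautiously (9.125 is the largest).

Enter cautiously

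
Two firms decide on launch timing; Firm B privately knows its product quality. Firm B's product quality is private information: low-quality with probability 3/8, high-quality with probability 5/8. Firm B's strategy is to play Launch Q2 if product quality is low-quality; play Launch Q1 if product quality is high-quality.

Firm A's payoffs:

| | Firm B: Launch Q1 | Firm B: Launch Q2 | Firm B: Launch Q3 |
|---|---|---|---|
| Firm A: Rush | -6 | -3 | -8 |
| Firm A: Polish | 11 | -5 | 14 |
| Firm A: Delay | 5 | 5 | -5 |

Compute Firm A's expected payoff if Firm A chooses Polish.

E[Polish] = 3/8·(-5) + 5/8·11 = (-15/8) + 55/8 = 5

5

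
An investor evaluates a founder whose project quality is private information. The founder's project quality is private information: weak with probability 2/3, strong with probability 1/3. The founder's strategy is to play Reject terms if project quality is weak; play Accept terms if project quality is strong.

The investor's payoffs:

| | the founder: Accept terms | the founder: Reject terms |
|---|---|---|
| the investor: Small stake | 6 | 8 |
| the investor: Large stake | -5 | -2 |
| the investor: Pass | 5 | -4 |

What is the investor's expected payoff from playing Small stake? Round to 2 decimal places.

7.33

E[Small stake] = 2/3·8 + 1/3·6 = 16/3 + 2 = 22/3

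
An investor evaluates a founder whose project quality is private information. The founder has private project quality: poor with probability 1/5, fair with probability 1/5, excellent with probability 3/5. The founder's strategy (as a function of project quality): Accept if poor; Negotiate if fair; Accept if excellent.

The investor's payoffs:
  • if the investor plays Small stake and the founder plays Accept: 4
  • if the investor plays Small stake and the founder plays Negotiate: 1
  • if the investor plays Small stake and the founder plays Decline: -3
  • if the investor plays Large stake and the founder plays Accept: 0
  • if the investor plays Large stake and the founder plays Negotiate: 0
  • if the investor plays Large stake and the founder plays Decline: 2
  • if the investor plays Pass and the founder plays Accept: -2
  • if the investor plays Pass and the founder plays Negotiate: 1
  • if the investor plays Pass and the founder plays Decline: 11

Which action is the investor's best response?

Small stake

E[Small stake] = 1/5·(4) + 1/5·(1) + 3/5·(4) = 17/5
E[Large stake] = 1/5·(0) + 1/5·(0) + 3/5·(0) = 0
E[Pass] = 1/5·(-2) + 1/5·(1) + 3/5·(-2) = -7/5
Best response: Small stake (17/5 is the largest).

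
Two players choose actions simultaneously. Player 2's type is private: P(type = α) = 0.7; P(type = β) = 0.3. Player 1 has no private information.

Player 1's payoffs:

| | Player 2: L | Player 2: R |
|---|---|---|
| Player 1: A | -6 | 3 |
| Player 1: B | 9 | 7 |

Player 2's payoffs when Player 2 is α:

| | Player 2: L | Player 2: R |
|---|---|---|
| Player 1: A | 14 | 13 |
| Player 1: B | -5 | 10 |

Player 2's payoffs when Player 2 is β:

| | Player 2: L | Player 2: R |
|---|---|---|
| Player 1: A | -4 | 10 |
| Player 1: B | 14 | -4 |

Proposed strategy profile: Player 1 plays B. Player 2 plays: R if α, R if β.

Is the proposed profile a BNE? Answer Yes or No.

No

Player 1 plays B: E[B] = 0.7·(7) + 0.3·(7) = 7; E[A] = 3. Best-responding. ✓
Player 2 (type α), facing B: L gives -5, R gives 10. Proposed R is best. ✓
Player 2 (type β), facing B: L gives 14, R gives -4. Proposed R is not best — profitable deviation exists. ✗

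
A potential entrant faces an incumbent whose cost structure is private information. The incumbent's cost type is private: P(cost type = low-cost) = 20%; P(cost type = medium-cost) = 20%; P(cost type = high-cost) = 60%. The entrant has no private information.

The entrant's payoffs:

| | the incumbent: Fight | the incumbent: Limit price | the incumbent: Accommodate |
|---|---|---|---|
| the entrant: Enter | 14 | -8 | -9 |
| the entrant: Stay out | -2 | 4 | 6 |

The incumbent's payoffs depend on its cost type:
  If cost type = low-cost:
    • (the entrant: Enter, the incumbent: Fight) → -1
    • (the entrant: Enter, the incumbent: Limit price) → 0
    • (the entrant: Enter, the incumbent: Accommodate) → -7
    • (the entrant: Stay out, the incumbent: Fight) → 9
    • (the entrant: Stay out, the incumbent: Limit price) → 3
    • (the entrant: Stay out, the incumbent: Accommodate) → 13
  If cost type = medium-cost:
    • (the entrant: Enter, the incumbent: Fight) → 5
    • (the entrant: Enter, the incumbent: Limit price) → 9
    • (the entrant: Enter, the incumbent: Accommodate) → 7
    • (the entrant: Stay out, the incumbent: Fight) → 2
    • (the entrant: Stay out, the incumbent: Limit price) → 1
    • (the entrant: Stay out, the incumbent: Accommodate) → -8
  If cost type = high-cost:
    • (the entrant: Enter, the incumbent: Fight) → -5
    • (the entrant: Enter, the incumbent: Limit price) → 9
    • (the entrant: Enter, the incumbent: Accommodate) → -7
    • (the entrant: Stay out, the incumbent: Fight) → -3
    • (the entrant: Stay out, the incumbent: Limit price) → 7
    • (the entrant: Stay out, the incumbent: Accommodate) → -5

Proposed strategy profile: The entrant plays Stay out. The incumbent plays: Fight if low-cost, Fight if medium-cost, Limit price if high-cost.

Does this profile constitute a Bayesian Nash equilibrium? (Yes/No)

No

The entrant plays Stay out: E[Stay out] = 0.2·(-2) + 0.2·(-2) + 0.6·(4) = 1.6; E[Enter] = 0.8. Best-responding. ✓
The incumbent (cost type low-cost), facing Stay out: Fight gives 9, Limit price gives 3, Accommodate gives 13. Proposed Fight is not best — profitable deviation exists. ✗
The incumbent (cost type medium-cost), facing Stay out: Fight gives 2, Limit price gives 1, Accommodate gives -8. Proposed Fight is best. ✓
The incumbent (cost type high-cost), facing Stay out: Fight gives -3, Limit price gives 7, Accommodate gives -5. Proposed Limit price is best. ✓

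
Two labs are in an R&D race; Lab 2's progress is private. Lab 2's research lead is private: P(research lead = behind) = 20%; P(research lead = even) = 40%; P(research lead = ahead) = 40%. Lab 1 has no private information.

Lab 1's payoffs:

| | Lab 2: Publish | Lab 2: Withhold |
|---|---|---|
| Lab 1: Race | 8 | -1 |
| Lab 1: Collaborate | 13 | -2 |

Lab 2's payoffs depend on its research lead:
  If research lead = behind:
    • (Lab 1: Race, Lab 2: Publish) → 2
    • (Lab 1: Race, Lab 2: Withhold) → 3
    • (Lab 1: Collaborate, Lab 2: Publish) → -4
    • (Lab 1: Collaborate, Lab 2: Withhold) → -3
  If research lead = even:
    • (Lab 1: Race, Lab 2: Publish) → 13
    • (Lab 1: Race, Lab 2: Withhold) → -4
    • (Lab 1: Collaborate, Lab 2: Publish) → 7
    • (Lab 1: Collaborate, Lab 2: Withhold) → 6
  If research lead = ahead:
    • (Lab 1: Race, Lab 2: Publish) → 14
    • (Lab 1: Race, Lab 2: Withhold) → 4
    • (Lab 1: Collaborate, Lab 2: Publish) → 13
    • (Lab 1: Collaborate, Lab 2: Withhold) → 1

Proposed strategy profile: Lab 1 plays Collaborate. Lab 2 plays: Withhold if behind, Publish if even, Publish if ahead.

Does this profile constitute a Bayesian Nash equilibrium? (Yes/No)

Yes

Lab 1 plays Collaborate: E[Collaborate] = 0.2·(-2) + 0.4·(13) + 0.4·(13) = 10; E[Race] = 6.2. Best-responding. ✓
Lab 2 (research lead behind), facing Collaborate: Publish gives -4, Withhold gives -3. Proposed Withhold is best. ✓
Lab 2 (research lead even), facing Collaborate: Publish gives 7, Withhold gives 6. Proposed Publish is best. ✓
Lab 2 (research lead ahead), facing Collaborate: Publish gives 13, Withhold gives 1. Proposed Publish is best. ✓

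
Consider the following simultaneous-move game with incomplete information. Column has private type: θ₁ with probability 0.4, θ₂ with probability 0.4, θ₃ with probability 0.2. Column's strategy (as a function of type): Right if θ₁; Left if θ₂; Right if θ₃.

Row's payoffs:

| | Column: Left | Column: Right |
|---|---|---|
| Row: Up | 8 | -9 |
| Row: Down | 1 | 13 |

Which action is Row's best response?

E[Up] = 0.4·(-9) + 0.4·(8) + 0.2·(-9) = -2.2
E[Down] = 0.4·(13) + 0.4·(1) + 0.2·(13) = 8.2
Best response: Down (8.2 is the largest).

Down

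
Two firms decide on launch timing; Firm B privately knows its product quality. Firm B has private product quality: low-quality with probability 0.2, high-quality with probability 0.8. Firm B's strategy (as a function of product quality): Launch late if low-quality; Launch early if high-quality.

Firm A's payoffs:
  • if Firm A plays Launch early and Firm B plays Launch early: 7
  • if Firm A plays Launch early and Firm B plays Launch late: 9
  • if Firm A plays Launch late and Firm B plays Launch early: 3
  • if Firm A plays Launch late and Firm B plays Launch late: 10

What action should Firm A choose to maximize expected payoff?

Launch early

E[Launch early] = 0.2·(9) + 0.8·(7) = 7.4
E[Launch late] = 0.2·(10) + 0.8·(3) = 4.4
Best response: Launch early (7.4 is the largest).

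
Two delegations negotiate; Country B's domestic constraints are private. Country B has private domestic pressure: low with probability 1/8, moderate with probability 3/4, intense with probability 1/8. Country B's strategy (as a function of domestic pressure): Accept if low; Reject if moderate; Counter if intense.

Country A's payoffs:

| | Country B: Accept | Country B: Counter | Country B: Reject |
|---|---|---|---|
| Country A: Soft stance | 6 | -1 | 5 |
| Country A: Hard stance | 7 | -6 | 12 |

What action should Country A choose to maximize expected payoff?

E[Soft stance] = 1/8·(6) + 3/4·(5) + 1/8·(-1) = 35/8
E[Hard stance] = 1/8·(7) + 3/4·(12) + 1/8·(-6) = 73/8
Best response: Hard stance (73/8 is the largest).

Hard stance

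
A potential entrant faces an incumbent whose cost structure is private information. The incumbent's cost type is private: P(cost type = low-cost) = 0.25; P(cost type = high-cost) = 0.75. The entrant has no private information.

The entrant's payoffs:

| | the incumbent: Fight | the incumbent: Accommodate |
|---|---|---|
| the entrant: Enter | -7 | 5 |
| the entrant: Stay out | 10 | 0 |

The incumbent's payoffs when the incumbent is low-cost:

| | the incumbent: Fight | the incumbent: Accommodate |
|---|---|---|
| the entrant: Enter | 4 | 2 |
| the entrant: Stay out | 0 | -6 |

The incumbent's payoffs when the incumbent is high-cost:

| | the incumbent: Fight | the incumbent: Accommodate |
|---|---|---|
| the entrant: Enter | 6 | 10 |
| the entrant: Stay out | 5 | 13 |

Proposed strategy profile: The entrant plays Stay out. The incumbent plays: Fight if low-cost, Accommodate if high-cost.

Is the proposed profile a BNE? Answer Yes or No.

Yes

The entrant plays Stay out: E[Stay out] = 0.25·(10) + 0.75·(0) = 2.5; E[Enter] = 2. Best-responding. ✓
The incumbent (cost type low-cost), facing Stay out: Fight gives 0, Accommodate gives -6. Proposed Fight is best. ✓
The incumbent (cost type high-cost), facing Stay out: Fight gives 5, Accommodate gives 13. Proposed Accommodate is best. ✓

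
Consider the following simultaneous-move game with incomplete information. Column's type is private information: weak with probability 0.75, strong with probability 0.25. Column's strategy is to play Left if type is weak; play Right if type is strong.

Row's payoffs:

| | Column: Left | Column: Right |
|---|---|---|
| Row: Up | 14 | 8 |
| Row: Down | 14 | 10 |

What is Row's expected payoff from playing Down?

13

Take the expectation over Column's type, weighting each type's action by its prior probability.
E[Down] = 0.75·14 + 0.25·10 = 10.5 + 2.5 = 13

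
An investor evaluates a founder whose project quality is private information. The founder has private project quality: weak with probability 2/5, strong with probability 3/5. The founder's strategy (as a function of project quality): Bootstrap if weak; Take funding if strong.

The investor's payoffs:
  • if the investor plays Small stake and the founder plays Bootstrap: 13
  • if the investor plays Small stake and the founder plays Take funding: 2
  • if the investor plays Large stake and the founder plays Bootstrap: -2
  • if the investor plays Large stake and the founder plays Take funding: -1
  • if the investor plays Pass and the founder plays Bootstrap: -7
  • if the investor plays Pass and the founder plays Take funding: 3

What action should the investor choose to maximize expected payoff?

Small stake

Compute the investor's expected payoff for each action, taking the expectation over the founder's type.
E[Small stake] = 2/5·(13) + 3/5·(2) = 32/5
E[Large stake] = 2/5·(-2) + 3/5·(-1) = -7/5
E[Pass] = 2/5·(-7) + 3/5·(3) = -1
Best response: Small stake (32/5 is the largest).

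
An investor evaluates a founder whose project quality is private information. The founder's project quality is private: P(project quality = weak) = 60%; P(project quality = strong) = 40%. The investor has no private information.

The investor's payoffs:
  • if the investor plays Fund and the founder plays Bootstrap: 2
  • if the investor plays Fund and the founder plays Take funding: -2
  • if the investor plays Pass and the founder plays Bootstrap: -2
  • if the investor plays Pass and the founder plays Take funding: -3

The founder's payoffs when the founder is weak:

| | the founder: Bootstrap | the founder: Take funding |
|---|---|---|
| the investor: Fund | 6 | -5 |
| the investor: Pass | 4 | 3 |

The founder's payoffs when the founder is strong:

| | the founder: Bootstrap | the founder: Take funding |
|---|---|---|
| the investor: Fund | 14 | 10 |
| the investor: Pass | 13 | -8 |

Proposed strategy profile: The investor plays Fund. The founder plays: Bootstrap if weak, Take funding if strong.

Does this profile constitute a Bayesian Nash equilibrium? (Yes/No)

No

The investor plays Fund: E[Fund] = 0.6·(2) + 0.4·(-2) = 0.4; E[Pass] = -2.4. Best-responding. ✓
The founder (project quality weak), facing Fund: Bootstrap gives 6, Take funding gives -5. Proposed Bootstrap is best. ✓
The founder (project quality strong), facing Fund: Bootstrap gives 14, Take funding gives 10. Proposed Take funding is not best — profitable deviation exists. ✗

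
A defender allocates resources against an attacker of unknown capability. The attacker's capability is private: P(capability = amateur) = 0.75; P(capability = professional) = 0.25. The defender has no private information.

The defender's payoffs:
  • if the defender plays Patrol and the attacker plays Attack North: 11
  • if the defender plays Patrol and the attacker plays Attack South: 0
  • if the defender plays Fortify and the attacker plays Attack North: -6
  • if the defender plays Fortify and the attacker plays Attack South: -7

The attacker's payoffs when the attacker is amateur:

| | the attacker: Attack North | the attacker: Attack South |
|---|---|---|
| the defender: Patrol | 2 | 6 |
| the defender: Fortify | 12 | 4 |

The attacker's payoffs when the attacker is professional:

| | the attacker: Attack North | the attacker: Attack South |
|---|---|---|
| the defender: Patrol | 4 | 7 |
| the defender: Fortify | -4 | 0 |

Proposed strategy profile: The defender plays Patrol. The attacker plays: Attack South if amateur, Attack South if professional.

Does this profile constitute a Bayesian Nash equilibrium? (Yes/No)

A profile is a BNE iff every type of every player is best-responding given beliefs about the other side.
The defender plays Patrol: E[Patrol] = 0.75·(0) + 0.25·(0) = 0; E[Fortify] = -7. Best-responding. ✓
The attacker (capability amateur), facing Patrol: Attack North gives 2, Attack South gives 6. Proposed Attack South is best. ✓
The attacker (capability professional), facing Patrol: Attack North gives 4, Attack South gives 7. Proposed Attack South is best. ✓

Yes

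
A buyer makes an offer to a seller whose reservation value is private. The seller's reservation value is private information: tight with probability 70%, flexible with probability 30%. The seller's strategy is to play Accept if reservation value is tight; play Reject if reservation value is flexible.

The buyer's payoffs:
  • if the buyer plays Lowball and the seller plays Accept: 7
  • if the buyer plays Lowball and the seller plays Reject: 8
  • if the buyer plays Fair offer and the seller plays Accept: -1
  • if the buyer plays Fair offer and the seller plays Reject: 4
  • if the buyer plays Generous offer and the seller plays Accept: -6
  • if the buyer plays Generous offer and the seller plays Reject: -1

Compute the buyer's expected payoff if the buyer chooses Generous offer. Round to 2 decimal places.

-4.50

E[Generous offer] = 0.7·(-6) + 0.3·(-1) = (-4.2) + (-0.3) = -4.5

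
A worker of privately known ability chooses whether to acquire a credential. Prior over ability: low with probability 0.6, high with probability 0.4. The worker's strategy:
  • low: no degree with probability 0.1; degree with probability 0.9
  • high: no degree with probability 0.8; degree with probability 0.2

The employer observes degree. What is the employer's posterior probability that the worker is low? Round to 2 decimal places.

0.87

P(degree) = 0.6·0.9 + 0.4·0.2 = 0.62
P(low | degree) = (0.6·0.9) / 0.62 = 0.54 / 0.62 = 0.870968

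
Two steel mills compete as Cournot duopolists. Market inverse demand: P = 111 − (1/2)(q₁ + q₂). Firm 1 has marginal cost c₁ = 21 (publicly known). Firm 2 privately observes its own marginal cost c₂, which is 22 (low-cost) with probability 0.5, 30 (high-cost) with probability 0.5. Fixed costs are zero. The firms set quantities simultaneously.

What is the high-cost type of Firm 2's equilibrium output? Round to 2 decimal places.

49.33

Type-c best response for Firm 2: q₂(c) = (111 − c) − q₁/2.
Firm 1 maximizes expected profit; its first-order condition is 111 − q₁ − (1/2)E[q₂] − 21 = 0.
Substituting E[q₂] and solving: E[c₂] = 26, so q₁ = (111 − 2·21 + 26)/(3/2) = 63.3333.
q₂(high-cost) = (111 − 30 − (1/2)·63.3333) = 49.3333.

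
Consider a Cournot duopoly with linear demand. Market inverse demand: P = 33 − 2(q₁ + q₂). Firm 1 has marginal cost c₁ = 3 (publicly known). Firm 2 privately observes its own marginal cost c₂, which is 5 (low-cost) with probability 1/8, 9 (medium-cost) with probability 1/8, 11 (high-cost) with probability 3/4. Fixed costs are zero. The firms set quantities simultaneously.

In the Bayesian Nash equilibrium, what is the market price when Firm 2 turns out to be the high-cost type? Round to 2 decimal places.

15.83

Firm 2 with cost c maximizes (33 − 2(q₁+q₂) − c)·q₂, giving q₂(c) = (33 − c − 2q₁)/4.
E[c₂] = 1/8·5 + 1/8·9 + 3/4·11 = 10
Firm 1's FOC against E[q₂] yields q₁ = (33 − 2·3 + E[c₂])/6 = (33 − 6 + 10)/6 = 6.16667.
q₂(high-cost) = 2.41667, so P = 33 − 2·(6.16667 + 2.41667) = 15.8333.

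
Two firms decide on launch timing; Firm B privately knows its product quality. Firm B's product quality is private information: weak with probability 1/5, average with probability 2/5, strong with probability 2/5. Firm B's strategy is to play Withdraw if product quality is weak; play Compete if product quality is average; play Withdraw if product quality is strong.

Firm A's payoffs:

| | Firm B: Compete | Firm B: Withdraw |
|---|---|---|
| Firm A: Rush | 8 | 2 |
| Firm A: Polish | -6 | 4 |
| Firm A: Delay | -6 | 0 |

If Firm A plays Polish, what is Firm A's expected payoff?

Take the expectation over Firm B's product quality, weighting each type's action by its prior probability.
E[Polish] = 1/5·4 + 2/5·(-6) + 2/5·4 = 4/5 + (-12/5) + 8/5 = 0

0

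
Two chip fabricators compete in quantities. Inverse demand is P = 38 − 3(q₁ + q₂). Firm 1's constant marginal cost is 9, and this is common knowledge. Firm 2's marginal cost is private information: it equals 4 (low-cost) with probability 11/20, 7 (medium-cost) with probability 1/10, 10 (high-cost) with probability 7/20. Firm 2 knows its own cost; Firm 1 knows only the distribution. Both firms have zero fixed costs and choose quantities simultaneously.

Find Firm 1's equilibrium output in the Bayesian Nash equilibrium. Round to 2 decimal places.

Each type of Firm 2 best-responds to q₁; Firm 1 best-responds to the expected q₂ over Firm 2's types.
Firm 2 with cost c maximizes (38 − 3(q₁+q₂) − c)·q₂, giving q₂(c) = (38 − c − 3q₁)/6.
E[c₂] = 11/20·4 + 1/10·7 + 7/20·10 = 6.4
Firm 1's FOC against E[q₂] yields q₁ = (38 − 2·9 + E[c₂])/9 = (38 − 18 + 6.4)/9 = 2.93333.

2.93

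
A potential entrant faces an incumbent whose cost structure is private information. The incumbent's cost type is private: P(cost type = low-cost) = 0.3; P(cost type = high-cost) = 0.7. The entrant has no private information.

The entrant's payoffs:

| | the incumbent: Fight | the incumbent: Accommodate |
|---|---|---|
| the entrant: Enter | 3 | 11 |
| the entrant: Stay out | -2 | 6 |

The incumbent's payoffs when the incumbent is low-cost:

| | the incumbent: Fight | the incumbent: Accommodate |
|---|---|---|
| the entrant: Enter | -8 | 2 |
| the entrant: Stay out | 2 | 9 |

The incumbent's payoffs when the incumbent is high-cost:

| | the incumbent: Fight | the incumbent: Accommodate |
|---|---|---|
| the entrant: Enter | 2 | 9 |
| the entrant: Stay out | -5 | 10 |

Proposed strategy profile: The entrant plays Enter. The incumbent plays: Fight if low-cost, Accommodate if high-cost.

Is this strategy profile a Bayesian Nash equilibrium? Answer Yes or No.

The entrant plays Enter: E[Enter] = 0.3·(3) + 0.7·(11) = 8.6; E[Stay out] = 3.6. Best-responding. ✓
The incumbent (cost type low-cost), facing Enter: Fight gives -8, Accommodate gives 2. Proposed Fight is not best — profitable deviation exists. ✗
The incumbent (cost type high-cost), facing Enter: Fight gives 2, Accommodate gives 9. Proposed Accommodate is best. ✓

No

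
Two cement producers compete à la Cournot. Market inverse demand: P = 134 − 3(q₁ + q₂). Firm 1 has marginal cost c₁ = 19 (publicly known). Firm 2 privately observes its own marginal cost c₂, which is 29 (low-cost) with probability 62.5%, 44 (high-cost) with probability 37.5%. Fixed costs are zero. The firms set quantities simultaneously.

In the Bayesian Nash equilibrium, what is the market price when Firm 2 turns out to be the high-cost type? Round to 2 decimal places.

Type-c best response for Firm 2: q₂(c) = (134 − c)/6 − q₁/2.
Firm 1 maximizes expected profit; its first-order condition is 134 − 6q₁ − 3E[q₂] − 19 = 0.
Substituting E[q₂] and solving: E[c₂] = 34.625, so q₁ = (134 − 2·19 + 34.625)/9 = 14.5139.
q₂(high-cost) = 7.74306, so P = 134 − 3·(14.5139 + 7.74306) = 67.2292.

67.23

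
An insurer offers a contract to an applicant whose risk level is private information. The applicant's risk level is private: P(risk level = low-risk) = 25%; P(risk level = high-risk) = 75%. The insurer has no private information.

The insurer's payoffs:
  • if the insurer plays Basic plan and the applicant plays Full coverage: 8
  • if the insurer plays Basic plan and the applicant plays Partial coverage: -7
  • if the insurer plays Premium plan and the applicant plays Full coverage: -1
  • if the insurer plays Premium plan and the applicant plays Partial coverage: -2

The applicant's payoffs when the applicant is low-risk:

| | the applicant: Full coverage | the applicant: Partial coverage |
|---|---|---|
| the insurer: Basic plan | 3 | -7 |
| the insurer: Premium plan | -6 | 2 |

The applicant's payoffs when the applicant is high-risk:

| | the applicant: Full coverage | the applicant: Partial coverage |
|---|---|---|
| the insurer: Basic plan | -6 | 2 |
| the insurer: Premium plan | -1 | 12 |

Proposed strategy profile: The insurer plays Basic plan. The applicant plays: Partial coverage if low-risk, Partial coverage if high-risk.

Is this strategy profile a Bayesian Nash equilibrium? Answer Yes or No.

The insurer plays Basic plan: E[Basic plan] = 0.25·(-7) + 0.75·(-7) = -7; E[Premium plan] = -2. Not best-responding. ✗
The applicant (risk level low-risk), facing Basic plan: Full coverage gives 3, Partial coverage gives -7. Proposed Partial coverage is not best — profitable deviation exists. ✗
The applicant (risk level high-risk), facing Basic plan: Full coverage gives -6, Partial coverage gives 2. Proposed Partial coverage is best. ✓

No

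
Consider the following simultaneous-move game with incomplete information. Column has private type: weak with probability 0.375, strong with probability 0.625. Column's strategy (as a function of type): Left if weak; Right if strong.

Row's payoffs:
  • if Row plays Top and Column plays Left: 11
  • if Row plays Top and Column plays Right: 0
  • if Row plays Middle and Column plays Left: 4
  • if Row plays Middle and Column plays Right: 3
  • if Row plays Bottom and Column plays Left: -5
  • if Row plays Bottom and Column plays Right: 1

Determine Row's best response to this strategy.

E[Top] = 0.375·(11) + 0.625·(0) = 4.125
E[Middle] = 0.375·(4) + 0.625·(3) = 3.375
E[Bottom] = 0.375·(-5) + 0.625·(1) = -1.25
Best response: Top (4.125 is the largest).

Top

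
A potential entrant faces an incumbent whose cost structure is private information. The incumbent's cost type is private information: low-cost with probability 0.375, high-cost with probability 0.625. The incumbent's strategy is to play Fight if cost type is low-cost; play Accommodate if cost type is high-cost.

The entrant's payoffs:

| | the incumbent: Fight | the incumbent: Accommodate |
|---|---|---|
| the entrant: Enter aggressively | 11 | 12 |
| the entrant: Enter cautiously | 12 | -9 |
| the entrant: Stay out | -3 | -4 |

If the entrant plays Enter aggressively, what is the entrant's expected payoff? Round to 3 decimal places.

11.625

Take the expectation over the incumbent's cost type, weighting each type's action by its prior probability.
E[Enter aggressively] = 0.375·11 + 0.625·12 = 4.125 + 7.5 = 11.625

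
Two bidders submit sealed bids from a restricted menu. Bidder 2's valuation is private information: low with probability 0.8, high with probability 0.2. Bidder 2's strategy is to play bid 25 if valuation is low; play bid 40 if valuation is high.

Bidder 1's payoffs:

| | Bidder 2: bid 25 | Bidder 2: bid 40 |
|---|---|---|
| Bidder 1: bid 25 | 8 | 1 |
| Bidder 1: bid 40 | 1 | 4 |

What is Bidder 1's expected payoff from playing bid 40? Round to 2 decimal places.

Take the expectation over Bidder 2's valuation, weighting each type's action by its prior probability.
E[bid 40] = 0.8·1 + 0.2·4 = 0.8 + 0.8 = 1.6

1.60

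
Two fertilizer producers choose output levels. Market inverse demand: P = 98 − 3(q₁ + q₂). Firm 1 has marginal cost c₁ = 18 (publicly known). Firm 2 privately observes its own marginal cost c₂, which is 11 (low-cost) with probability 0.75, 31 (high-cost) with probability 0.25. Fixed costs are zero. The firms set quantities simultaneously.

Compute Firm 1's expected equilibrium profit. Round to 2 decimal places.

225.33

Type-c best response for Firm 2: q₂(c) = (98 − c)/6 − q₁/2.
Firm 1 maximizes expected profit; its first-order condition is 98 − 6q₁ − 3E[q₂] − 18 = 0.
Substituting E[q₂] and solving: E[c₂] = 16, so q₁ = (98 − 2·18 + 16)/9 = 8.66667.
E[P] = 98 − 3·(q₁ + E[q₂]) = 44; Firm 1's expected profit = (E[P] − 18)·q₁ = (44 − 18)·8.66667 = 225.333.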